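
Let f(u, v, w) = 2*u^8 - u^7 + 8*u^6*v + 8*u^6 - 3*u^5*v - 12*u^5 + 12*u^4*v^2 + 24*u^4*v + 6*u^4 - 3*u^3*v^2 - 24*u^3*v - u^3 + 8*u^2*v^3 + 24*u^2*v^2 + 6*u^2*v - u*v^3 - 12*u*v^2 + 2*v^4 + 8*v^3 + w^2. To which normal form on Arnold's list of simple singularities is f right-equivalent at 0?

The Hessian of f at 0 is [[0, 0, 0], [0, 0, 0], [0, 0, 2]] with rank 1, so corank 2. A Groebner basis of the Jacobian ideal J(f) in C{u,v,w} is {-3*u^2/164 + 3*u*v/41 + v^4 - v^3/164 - 3*v^2/41, u^3 - 141*u^2/82 + 282*u*v/41 - 703*v^3/82 - 282*v^2/41, u^2*v - 95*u^2/164 + 95*u*v/41 - 2063*v^3/492 - 95*v^2/41, -6*u^2/41 + u*v^2 + 24*u*v/41 - 84*v^3/41 - 24*v^2/41, w}; counting standard monomials gives mu = 7. Corank 2; j^3 = -(u - 2*v)^3 is a perfect cube, so E-series; the 4-jet and mu = 7 give E_7.

E_7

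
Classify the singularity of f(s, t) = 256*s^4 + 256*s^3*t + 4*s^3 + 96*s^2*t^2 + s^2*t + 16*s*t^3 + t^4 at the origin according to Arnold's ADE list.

D_5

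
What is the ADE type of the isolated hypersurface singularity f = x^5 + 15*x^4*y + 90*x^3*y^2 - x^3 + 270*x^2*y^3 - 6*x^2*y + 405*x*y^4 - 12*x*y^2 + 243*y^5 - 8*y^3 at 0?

E_{8}

The Hessian of f at 0 is [[0, 0], [0, 0]] with rank 0, so corank 2. A Groebner basis of the Jacobian ideal J(f) in C{x,y} is {y^5, x*y^3 + 9*y^4/4, x^2 + 4*x*y + 4*y^2}; counting standard monomials gives mu = 8. Corank 2; j^3 = -(x + 2*y)^3 is a perfect cube, so E-series; the 5-jet and mu = 8 give E_8.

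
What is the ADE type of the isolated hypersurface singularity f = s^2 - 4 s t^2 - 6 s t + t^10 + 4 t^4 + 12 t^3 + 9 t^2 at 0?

A_{9}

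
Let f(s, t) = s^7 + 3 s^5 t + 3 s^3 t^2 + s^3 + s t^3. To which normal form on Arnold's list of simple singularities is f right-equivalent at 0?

The Hessian of f at 0 has rank 0. Corank 2; j^3 = s^3 is a perfect cube, so E-series; the 4-jet and mu = 7 give E_7.

E7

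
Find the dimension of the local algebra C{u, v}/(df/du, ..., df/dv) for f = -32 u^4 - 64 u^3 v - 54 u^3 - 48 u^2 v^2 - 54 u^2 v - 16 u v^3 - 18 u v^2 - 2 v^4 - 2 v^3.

The Hessian of f at 0 is [[0, 0], [0, 0]] with rank 0, so corank 2. A Groebner basis of the Jacobian ideal J(f) in C{u,v} is {v^4, u*v^2 + 7*v^3/18, u^2 + 2*u*v/3 + v^2/9}; counting standard monomials gives mu = 6. Corank 2; j^3 = -2*(3*u + v)^3 is a perfect cube, so E-series; the 4-jet and mu = 6 give E_6.

6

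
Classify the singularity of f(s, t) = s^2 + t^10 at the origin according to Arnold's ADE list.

A_{9}

The Hessian of f at 0 has rank 1. Corank 1: A-series; mu = 9 gives A_9.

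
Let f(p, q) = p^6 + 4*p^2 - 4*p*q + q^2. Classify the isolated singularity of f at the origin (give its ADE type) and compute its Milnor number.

Type A5, Milnor number mu = 5.

The Hessian of f at 0 is [[8, -4], [-4, 2]] with rank 1, so corank 1. A Groebner basis of the Jacobian ideal J(f) in C{p,q} is {q^5, p - q/2}; counting standard monomials gives mu = 5. Corank 1: A-series; mu = 5 gives A_5.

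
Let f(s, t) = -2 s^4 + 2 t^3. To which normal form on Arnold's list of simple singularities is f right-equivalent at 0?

The Hessian of f at 0 is [[0, 0], [0, 0]] with rank 0, so corank 2. A Groebner basis of the Jacobian ideal J(f) in C{s,t} is {s^3, t^2}; counting standard monomials gives mu = 6. Corank 2; j^3 = 2*t^3 is a perfect cube, so E-series; the 4-jet and mu = 6 give E_6.

E6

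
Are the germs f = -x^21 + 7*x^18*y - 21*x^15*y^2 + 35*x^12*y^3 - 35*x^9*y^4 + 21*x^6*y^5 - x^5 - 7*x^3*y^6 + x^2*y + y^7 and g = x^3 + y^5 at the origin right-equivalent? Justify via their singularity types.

The Hessian of f at 0 is [[0, 0], [0, 0]] with rank 0, so corank 2. A Groebner basis of the Jacobian ideal J(f) in C{x,y} is {x^2/7 + y^6, x^3, x*y}; counting standard monomials gives mu = 8. Corank 2; j^3 = x^2*y has shape L^2 M (L != M), so D-series; mu = 8 gives D_8. The Hessian of g at 0 is [[0, 0], [0, 0]] with rank 0, so corank 2. A Groebner basis of the Jacobian ideal J(g) in C{x,y} is {y^4, x^2}; counting standard monomials gives mu = 8. Corank 2; j^3 = x^3 is a perfect cube, so E-series; the 5-jet and mu = 8 give E_8. f is D_8 but g is E_8, hence not right-equivalent.

No.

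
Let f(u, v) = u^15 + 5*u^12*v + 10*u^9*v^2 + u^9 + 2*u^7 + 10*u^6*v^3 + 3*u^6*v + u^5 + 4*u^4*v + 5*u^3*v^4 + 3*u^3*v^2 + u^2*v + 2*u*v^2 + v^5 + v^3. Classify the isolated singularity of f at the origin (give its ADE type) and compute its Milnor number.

Type D_6, Milnor number mu = 6.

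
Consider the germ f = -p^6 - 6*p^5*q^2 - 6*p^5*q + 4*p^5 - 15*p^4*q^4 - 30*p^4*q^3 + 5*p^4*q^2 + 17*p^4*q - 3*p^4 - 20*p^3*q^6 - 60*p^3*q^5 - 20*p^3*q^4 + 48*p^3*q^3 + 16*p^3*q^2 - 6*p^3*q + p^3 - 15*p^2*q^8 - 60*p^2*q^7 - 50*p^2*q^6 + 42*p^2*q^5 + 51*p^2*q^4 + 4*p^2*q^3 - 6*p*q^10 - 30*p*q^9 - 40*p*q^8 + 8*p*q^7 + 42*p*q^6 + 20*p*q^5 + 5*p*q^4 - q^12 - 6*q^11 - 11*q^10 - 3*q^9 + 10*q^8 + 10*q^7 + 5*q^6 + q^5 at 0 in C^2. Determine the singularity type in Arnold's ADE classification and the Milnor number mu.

The Hessian of f at 0 has rank 0. Corank 2; j^3 = p^3 is a perfect cube, so E-series; the 5-jet and mu = 8 give E_8.

Type E_8, Milnor number mu = 8.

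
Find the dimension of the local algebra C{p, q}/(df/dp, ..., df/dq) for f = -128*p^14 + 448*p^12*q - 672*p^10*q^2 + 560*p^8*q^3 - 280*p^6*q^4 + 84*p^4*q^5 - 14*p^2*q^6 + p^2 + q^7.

6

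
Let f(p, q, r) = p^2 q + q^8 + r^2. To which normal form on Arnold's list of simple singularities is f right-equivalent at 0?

D_{9}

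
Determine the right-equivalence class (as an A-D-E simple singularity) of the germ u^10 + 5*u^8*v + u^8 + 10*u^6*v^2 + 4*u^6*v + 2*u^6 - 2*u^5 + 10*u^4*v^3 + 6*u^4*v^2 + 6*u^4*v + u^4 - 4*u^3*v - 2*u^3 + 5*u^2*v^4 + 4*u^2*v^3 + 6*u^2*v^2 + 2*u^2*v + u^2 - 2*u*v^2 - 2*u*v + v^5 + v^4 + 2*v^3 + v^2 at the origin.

A4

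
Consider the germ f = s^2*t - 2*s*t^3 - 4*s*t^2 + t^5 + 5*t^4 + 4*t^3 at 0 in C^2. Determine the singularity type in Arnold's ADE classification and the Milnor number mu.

Type D5, Milnor number mu = 5.

The Hessian of f at 0 is [[0, 0], [0, 0]] with rank 0, so corank 2. A Groebner basis of the Jacobian ideal J(f) in C{s,t} is {s*t^2 - 2*s*t + 4*t^2, -s*t + t^3 + 2*t^2, s^2 - 4*t^2}; counting standard monomials gives mu = 5. Corank 2; j^3 = t*(s - 2*t)^2 has shape L^2 M (L != M), so D-series; mu = 5 gives D_5.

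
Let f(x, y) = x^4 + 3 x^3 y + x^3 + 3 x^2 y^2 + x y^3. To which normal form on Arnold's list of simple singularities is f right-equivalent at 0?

The Hessian of f at 0 is [[0, 0], [0, 0]] with rank 0, so corank 2. A Groebner basis of the Jacobian ideal J(f) in C{x,y} is {3*x^2 + y^4 + y^3, x^3, x^2*y - x^2 - y^3/3, 2*x^2 + x*y^2 + 2*y^3/3}; counting standard monomials gives mu = 7. Corank 2; j^3 = x^3 is a perfect cube, so E-series; the 4-jet and mu = 7 give E_7.

E_{7}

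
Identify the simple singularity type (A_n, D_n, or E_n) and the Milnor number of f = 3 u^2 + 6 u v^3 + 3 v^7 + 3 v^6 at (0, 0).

Type A_6, Milnor number mu = 6.

The Hessian of f at 0 has rank 1. Corank 1: A-series; mu = 6 gives A_6.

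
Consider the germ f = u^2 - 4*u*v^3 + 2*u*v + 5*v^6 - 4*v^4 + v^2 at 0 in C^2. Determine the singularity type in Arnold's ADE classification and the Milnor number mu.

The Hessian of f at 0 has rank 1. Corank 1: A-series; mu = 5 gives A_5.

Type A_{5}, Milnor number mu = 5.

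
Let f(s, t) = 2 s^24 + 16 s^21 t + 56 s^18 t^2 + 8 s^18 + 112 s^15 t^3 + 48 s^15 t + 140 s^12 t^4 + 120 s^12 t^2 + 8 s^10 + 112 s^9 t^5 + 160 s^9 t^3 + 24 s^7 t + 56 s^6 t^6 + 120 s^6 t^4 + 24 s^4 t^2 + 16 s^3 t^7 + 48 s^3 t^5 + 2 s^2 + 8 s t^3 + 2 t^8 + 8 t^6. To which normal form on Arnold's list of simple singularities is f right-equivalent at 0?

A_{7}

The Hessian of f at 0 has rank 1. Corank 1: A-series; mu = 7 gives A_7.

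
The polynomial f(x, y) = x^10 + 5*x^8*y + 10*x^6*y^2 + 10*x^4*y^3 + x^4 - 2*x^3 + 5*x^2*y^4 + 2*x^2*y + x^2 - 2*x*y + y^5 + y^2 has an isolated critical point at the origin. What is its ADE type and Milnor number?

Type A_{4}, Milnor number mu = 4.

The Hessian of f at 0 has rank 1. Corank 1: A-series; mu = 4 gives A_4.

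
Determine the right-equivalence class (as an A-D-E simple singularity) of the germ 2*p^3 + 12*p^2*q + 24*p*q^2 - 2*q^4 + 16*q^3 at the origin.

E_{6}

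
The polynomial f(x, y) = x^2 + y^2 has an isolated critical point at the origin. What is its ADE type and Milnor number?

Type A_{1}, Milnor number mu = 1.

The Hessian of f at 0 is [[2, 0], [0, 2]] with rank 2, so corank 0. A Groebner basis of the Jacobian ideal J(f) in C{x,y} is {x, y}; counting standard monomials gives mu = 1. Corank 0: nondegenerate Morse point, so A_1.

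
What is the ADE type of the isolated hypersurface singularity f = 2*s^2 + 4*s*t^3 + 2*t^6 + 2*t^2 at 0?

A_{1}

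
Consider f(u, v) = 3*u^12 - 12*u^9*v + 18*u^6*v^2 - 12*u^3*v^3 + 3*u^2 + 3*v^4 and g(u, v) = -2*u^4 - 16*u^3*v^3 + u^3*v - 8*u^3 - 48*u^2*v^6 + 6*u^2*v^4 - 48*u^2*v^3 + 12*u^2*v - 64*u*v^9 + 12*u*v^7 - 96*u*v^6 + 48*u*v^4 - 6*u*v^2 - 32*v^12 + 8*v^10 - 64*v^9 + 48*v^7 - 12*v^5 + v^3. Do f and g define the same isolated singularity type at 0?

No.

The Hessian of f at 0 has rank 1. Corank 1: A-series; mu = 3 gives A_3. The Hessian of g at 0 has rank 0. Corank 2; j^3 = -(2*u - v)^3 is a perfect cube, so E-series; the 4-jet and mu = 7 give E_7. f is A_3 but g is E_7, hence not right-equivalent.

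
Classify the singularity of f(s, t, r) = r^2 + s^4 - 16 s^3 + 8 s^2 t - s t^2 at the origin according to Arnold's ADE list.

D_5

The Hessian of f at 0 has rank 1. Corank 2; j^3 = -s*(4*s - t)^2 has shape L^2 M (L != M), so D-series; mu = 5 gives D_5.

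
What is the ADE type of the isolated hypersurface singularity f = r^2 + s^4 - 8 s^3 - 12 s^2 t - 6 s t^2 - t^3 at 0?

E6

The Hessian of f at 0 is [[0, 0, 0], [0, 0, 0], [0, 0, 2]] with rank 1, so corank 2. A Groebner basis of the Jacobian ideal J(f) in C{s,t,r} is {t^4, s*t^2 + t^3/3, s^2 + s*t + t^2/4, r}; counting standard monomials gives mu = 6. Corank 2; j^3 = -(2*s + t)^3 is a perfect cube, so E-series; the 4-jet and mu = 6 give E_6.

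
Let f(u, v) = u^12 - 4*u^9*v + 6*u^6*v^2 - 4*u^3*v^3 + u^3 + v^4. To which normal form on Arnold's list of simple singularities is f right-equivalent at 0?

The Hessian of f at 0 is [[0, 0], [0, 0]] with rank 0, so corank 2. A Groebner basis of the Jacobian ideal J(f) in C{u,v} is {v^3, u^2}; counting standard monomials gives mu = 6. Corank 2; j^3 = u^3 is a perfect cube, so E-series; the 4-jet and mu = 6 give E_6.

E_6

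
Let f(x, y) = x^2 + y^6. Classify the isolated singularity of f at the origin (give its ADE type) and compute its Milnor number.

The Hessian of f at 0 is [[2, 0], [0, 0]] with rank 1, so corank 1. A Groebner basis of the Jacobian ideal J(f) in C{x,y} is {y^5, x}; counting standard monomials gives mu = 5. Corank 1: A-series; mu = 5 gives A_5.

Type A_{5}, Milnor number mu = 5.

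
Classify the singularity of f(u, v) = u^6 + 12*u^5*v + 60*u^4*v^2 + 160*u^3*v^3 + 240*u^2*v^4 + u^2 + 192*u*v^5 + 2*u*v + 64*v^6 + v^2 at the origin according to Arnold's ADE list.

The Hessian of f at 0 is [[2, 2], [2, 2]] with rank 1, so corank 1. A Groebner basis of the Jacobian ideal J(f) in C{u,v} is {v^5, u + v}; counting standard monomials gives mu = 5. Corank 1: A-series; mu = 5 gives A_5.

A_{5}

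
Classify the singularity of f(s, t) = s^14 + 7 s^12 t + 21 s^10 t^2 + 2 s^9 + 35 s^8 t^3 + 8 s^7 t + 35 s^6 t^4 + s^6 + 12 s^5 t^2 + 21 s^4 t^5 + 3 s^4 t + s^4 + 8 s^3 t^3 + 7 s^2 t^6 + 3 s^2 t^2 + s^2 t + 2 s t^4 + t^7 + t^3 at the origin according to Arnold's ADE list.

D4

The Hessian of f at 0 is [[0, 0], [0, 0]] with rank 0, so corank 2. A Groebner basis of the Jacobian ideal J(f) in C{s,t} is {t^3, s^2 + 3*t^2, s*t}; counting standard monomials gives mu = 4. Corank 2; j^3 = t*(s^2 + t^2) splits into three distinct lines over C (the quadratic factor has nonzero discriminant), so D_4.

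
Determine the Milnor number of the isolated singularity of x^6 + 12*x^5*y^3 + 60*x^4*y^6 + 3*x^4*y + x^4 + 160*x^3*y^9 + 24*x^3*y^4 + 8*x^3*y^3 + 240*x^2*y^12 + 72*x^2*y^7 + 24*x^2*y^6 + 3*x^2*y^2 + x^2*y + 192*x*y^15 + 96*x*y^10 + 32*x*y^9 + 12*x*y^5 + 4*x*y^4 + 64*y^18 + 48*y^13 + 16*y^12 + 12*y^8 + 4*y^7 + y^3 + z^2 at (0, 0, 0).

4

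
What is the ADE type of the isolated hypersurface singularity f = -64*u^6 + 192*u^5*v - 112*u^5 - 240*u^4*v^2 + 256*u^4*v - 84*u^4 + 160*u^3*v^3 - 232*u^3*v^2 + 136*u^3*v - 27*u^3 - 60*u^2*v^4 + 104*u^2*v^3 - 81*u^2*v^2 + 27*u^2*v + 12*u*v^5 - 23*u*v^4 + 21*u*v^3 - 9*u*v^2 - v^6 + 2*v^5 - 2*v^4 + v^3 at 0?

E_{7}

The Hessian of f at 0 is [[0, 0], [0, 0]] with rank 0, so corank 2. A Groebner basis of the Jacobian ideal J(f) in C{u,v} is {-19683*u^2/5 + 13122*u*v/5 + v^4 - 27*v^3/5 - 2187*v^2/5, u^3 + 378*u^2/5 - 252*u*v/5 + v^3/15 + 42*v^2/5, u^2*v + 729*u^2/5 - 486*u*v/5 + 4*v^3/45 + 81*v^2/5, 1053*u^2/5 + u*v^2 - 702*u*v/5 - 2*v^3/45 + 117*v^2/5}; counting standard monomials gives mu = 7. Corank 2; j^3 = -(3*u - v)^3 is a perfect cube, so E-series; the 4-jet and mu = 7 give E_7.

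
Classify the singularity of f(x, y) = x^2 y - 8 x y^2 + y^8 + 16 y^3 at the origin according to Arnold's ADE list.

D_9

The Hessian of f at 0 is [[0, 0], [0, 0]] with rank 0, so corank 2. A Groebner basis of the Jacobian ideal J(f) in C{x,y} is {x^2/8 + y^7 - 2*y^2, x^3 - 64*y^3, x*y - 4*y^2}; counting standard monomials gives mu = 9. Corank 2; j^3 = y*(x - 4*y)^2 has shape L^2 M (L != M), so D-series; mu = 9 gives D_9.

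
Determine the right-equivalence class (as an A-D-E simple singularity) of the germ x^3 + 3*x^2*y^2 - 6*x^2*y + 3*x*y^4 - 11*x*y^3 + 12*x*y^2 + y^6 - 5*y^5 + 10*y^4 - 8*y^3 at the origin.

E_{7}

The Hessian of f at 0 has rank 0. Corank 2; j^3 = (x - 2*y)^3 is a perfect cube, so E-series; the 4-jet and mu = 7 give E_7.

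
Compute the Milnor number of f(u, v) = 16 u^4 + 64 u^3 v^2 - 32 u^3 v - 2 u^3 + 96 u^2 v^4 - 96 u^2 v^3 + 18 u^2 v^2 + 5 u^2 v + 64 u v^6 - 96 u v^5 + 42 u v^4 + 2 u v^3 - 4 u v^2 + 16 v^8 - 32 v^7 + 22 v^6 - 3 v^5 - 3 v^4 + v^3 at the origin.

5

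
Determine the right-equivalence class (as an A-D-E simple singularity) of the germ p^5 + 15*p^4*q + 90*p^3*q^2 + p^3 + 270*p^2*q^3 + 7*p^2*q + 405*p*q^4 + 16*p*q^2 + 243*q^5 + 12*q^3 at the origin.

D_6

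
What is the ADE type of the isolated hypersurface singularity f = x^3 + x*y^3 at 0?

E7

The Hessian of f at 0 has rank 0. Corank 2; j^3 = x^3 is a perfect cube, so E-series; the 4-jet and mu = 7 give E_7.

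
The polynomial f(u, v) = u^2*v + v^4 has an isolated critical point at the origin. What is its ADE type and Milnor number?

The Hessian of f at 0 has rank 0. Corank 2; j^3 = u^2*v has shape L^2 M (L != M), so D-series; mu = 5 gives D_5.

Type D5, Milnor number mu = 5.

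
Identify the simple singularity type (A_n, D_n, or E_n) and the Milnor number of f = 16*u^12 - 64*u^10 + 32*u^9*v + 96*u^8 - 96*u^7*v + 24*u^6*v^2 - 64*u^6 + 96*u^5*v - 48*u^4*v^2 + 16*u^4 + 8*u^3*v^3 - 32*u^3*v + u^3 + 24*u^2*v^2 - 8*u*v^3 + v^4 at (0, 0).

Type E_{6}, Milnor number mu = 6.

The Hessian of f at 0 has rank 0. Corank 2; j^3 = u^3 is a perfect cube, so E-series; the 4-jet and mu = 6 give E_6.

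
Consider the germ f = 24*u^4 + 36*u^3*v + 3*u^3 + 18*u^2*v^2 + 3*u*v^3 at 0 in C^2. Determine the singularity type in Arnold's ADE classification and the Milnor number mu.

The Hessian of f at 0 has rank 0. Corank 2; j^3 = 3*u^3 is a perfect cube, so E-series; the 4-jet and mu = 7 give E_7.

Type E_7, Milnor number mu = 7.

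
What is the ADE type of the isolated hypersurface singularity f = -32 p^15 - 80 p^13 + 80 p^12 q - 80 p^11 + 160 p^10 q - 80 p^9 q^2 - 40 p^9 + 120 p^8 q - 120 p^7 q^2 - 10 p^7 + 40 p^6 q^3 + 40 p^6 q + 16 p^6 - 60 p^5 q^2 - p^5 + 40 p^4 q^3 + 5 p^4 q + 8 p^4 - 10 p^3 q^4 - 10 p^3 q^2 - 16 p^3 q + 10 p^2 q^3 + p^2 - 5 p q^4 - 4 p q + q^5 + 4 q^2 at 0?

The Hessian of f at 0 is [[2, -4], [-4, 8]] with rank 1, so corank 1. A Groebner basis of the Jacobian ideal J(f) in C{p,q} is {p/32 + q^3 - q/16, p^2 - 4*q^2, p*q - 2*q^2}; counting standard monomials gives mu = 4. Corank 1: A-series; mu = 4 gives A_4.

A_4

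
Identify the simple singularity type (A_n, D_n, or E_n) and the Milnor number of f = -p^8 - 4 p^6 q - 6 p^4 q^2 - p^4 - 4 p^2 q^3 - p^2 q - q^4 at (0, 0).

The Hessian of f at 0 is [[0, 0], [0, 0]] with rank 0, so corank 2. A Groebner basis of the Jacobian ideal J(f) in C{p,q} is {p^3, p^2/4 + q^3, p*q}; counting standard monomials gives mu = 5. Corank 2; j^3 = -p^2*q has shape L^2 M (L != M), so D-series; mu = 5 gives D_5.

Type D5, Milnor number mu = 5.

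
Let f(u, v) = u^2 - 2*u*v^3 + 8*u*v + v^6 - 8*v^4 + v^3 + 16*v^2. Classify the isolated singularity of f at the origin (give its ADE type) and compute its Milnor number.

The Hessian of f at 0 has rank 1. Corank 1: A-series; mu = 2 gives A_2.

Type A_2, Milnor number mu = 2.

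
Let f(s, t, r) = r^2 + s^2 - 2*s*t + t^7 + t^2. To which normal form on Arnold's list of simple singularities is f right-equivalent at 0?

The Hessian of f at 0 has rank 2. Corank 1: A-series; mu = 6 gives A_6.

A6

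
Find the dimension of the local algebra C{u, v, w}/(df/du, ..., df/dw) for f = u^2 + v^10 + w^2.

The Hessian of f at 0 is [[2, 0, 0], [0, 0, 0], [0, 0, 2]] with rank 2, so corank 1. A Groebner basis of the Jacobian ideal J(f) in C{u,v,w} is {v^9, u, w}; counting standard monomials gives mu = 9. Corank 1: A-series; mu = 9 gives A_9.

9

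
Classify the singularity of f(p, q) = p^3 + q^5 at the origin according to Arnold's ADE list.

The Hessian of f at 0 has rank 0. Corank 2; j^3 = p^3 is a perfect cube, so E-series; the 5-jet and mu = 8 give E_8.

E_{8}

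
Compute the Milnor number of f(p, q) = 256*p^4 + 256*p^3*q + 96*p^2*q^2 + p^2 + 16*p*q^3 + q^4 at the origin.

3

The Hessian of f at 0 is [[2, 0], [0, 0]] with rank 1, so corank 1. A Groebner basis of the Jacobian ideal J(f) in C{p,q} is {q^3, p}; counting standard monomials gives mu = 3. Corank 1: A-series; mu = 3 gives A_3.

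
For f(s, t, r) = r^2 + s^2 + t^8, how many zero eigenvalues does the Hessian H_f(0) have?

1

The Hessian at 0 is [[2, 0, 0], [0, 0, 0], [0, 0, 2]] of rank 2; hence corank 1.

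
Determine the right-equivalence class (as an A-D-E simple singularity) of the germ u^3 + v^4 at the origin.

E_6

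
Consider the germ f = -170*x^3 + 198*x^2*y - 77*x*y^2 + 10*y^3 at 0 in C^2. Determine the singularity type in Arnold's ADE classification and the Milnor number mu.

Type D_{4}, Milnor number mu = 4.

The Hessian of f at 0 is [[0, 0], [0, 0]] with rank 0, so corank 2. A Groebner basis of the Jacobian ideal J(f) in C{x,y} is {y^3, x^2 - y^2/6, x*y - 9*y^2/22}; counting standard monomials gives mu = 4. Corank 2; j^3 = -(5*x - 2*y)*(34*x^2 - 26*x*y + 5*y^2) splits into three distinct lines over C (the quadratic factor has nonzero discriminant), so D_4.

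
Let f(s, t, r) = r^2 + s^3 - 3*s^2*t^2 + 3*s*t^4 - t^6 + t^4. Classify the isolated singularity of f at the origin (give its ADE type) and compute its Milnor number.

Type E_{6}, Milnor number mu = 6.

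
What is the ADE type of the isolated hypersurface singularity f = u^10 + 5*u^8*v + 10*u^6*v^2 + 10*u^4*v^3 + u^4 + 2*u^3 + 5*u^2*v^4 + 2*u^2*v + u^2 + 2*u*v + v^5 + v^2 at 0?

A4

The Hessian of f at 0 has rank 1. Corank 1: A-series; mu = 4 gives A_4.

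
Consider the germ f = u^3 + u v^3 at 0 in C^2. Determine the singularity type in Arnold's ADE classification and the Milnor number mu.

Type E7, Milnor number mu = 7.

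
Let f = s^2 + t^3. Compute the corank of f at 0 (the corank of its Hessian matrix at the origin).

Hessian at 0 has rank 1.

1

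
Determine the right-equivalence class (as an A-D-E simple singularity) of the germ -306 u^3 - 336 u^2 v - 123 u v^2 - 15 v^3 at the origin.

D_4

The Hessian of f at 0 has rank 0. Corank 2; j^3 = -3*(3*u + v)*(34*u^2 + 26*u*v + 5*v^2) splits into three distinct lines over C (the quadratic factor has nonzero discriminant), so D_4.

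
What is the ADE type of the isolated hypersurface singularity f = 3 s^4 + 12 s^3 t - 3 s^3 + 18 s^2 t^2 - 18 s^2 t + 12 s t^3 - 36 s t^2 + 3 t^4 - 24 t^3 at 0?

E_{6}

The Hessian of f at 0 has rank 0. Corank 2; j^3 = -3*(s + 2*t)^3 is a perfect cube, so E-series; the 4-jet and mu = 6 give E_6.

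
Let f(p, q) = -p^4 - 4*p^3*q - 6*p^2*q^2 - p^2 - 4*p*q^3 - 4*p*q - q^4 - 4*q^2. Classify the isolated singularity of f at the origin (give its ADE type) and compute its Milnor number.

Type A_3, Milnor number mu = 3.

The Hessian of f at 0 has rank 1. Corank 1: A-series; mu = 3 gives A_3.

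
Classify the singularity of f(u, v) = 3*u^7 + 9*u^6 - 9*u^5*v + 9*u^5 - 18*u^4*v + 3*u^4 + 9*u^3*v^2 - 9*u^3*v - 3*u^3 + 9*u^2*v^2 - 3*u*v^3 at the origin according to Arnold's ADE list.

E7

The Hessian of f at 0 is [[0, 0], [0, 0]] with rank 0, so corank 2. A Groebner basis of the Jacobian ideal J(f) in C{u,v} is {3*u^2 + v^4 + v^3, u^3, u^2*v - u^2 - v^3/3, -2*u^2 + u*v^2 - 2*v^3/3}; counting standard monomials gives mu = 7. Corank 2; j^3 = -3*u^3 is a perfect cube, so E-series; the 4-jet and mu = 7 give E_7.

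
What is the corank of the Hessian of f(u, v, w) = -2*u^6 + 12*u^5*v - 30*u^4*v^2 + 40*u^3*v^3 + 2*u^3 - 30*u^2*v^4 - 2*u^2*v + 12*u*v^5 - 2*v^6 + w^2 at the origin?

Hessian at 0 has rank 1.

2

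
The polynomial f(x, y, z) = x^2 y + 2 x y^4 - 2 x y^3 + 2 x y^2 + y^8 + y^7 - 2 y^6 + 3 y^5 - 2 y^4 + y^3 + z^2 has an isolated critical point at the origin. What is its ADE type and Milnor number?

Type D9, Milnor number mu = 9.

The Hessian of f at 0 has rank 1. Corank 2; j^3 = y*(x + y)^2 has shape L^2 M (L != M), so D-series; mu = 9 gives D_9.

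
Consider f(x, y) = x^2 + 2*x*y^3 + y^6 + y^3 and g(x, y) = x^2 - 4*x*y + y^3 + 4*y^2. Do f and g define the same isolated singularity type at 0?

The Hessian of f at 0 is [[2, 0], [0, 0]] with rank 1, so corank 1. A Groebner basis of the Jacobian ideal J(f) in C{x,y} is {y^2, x}; counting standard monomials gives mu = 2. Corank 1: A-series; mu = 2 gives A_2. The Hessian of g at 0 is [[2, -4], [-4, 8]] with rank 1, so corank 1. A Groebner basis of the Jacobian ideal J(g) in C{x,y} is {y^2, x - 2*y}; counting standard monomials gives mu = 2. Corank 1: A-series; mu = 2 gives A_2. Both have type A_2, hence right-equivalent.

Yes.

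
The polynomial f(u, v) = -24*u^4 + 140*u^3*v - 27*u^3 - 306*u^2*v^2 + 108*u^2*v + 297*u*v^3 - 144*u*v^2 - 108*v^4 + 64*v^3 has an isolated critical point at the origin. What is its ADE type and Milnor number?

Type E7, Milnor number mu = 7.

The Hessian of f at 0 is [[0, 0], [0, 0]] with rank 0, so corank 2. A Groebner basis of the Jacobian ideal J(f) in C{u,v} is {19683*u^2/4 - 13122*u*v + v^4 - 27*v^3/4 + 8748*v^2, u^3 + 459*u^2 - 1224*u*v - 3*v^3 + 816*v^2, u^2*v + 891*u^2/4 - 594*u*v - 25*v^3/12 + 396*v^2, 81*u^2 + u*v^2 - 216*u*v - 13*v^3/9 + 144*v^2}; counting standard monomials gives mu = 7. Corank 2; j^3 = -(3*u - 4*v)^3 is a perfect cube, so E-series; the 4-jet and mu = 7 give E_7.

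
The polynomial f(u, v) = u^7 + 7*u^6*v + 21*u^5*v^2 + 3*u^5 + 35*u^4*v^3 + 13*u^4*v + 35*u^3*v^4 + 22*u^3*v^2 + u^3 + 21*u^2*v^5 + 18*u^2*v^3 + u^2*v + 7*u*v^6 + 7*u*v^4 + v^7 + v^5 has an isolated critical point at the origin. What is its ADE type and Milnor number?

The Hessian of f at 0 has rank 0. Corank 2; j^3 = u^2*(u + v) has shape L^2 M (L != M), so D-series; mu = 6 gives D_6.

Type D6, Milnor number mu = 6.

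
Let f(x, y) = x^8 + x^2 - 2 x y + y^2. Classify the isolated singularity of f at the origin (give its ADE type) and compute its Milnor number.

The Hessian of f at 0 is [[2, -2], [-2, 2]] with rank 1, so corank 1. A Groebner basis of the Jacobian ideal J(f) in C{x,y} is {y^7, x - y}; counting standard monomials gives mu = 7. Corank 1: A-series; mu = 7 gives A_7.

Type A_{7}, Milnor number mu = 7.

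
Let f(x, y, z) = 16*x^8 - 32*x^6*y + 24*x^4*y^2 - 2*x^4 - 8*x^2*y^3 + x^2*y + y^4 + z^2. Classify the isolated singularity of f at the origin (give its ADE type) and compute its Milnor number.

Type D_{5}, Milnor number mu = 5.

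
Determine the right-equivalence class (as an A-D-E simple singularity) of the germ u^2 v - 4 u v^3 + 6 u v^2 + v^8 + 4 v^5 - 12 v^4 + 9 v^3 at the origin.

The Hessian of f at 0 has rank 0. Corank 2; j^3 = v*(u + 3*v)^2 has shape L^2 M (L != M), so D-series; mu = 9 gives D_9.

D_{9}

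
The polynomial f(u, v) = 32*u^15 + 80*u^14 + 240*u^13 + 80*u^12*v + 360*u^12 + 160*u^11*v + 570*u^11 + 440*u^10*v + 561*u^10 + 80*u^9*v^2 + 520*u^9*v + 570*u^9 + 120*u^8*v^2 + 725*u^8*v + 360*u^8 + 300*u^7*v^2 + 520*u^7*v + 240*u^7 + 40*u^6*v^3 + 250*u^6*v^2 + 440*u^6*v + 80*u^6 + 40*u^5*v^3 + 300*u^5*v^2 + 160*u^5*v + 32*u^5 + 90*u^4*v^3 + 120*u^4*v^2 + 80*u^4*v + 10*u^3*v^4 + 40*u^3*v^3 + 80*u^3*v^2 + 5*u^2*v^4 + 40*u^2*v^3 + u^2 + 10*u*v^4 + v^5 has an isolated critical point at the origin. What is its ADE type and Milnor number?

Type A4, Milnor number mu = 4.

The Hessian of f at 0 has rank 1. Corank 1: A-series; mu = 4 gives A_4.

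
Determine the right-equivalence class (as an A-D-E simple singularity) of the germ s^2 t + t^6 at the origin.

D_{7}

The Hessian of f at 0 has rank 0. Corank 2; j^3 = s^2*t has shape L^2 M (L != M), so D-series; mu = 7 gives D_7.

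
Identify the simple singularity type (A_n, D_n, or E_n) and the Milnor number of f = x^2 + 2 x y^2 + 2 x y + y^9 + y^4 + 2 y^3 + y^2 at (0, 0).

Type A_{8}, Milnor number mu = 8.

The Hessian of f at 0 is [[2, 2], [2, 2]] with rank 1, so corank 1. A Groebner basis of the Jacobian ideal J(f) in C{x,y} is {x^4 + 4*x^3*y - 6*x^3 - 10*x^2*y + 5*x^2 + 6*x*y - x - y, x + y^2 + y}; counting standard monomials gives mu = 8. Corank 1: A-series; mu = 8 gives A_8.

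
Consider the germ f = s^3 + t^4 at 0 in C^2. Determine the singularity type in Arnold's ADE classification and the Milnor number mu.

Type E_6, Milnor number mu = 6.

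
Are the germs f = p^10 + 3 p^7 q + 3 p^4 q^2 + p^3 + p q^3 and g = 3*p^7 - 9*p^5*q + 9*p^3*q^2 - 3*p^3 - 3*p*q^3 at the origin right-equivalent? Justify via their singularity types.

Yes.

The Hessian of f at 0 has rank 0. Corank 2; j^3 = p^3 is a perfect cube, so E-series; the 4-jet and mu = 7 give E_7. The Hessian of g at 0 has rank 0. Corank 2; j^3 = -3*p^3 is a perfect cube, so E-series; the 4-jet and mu = 7 give E_7. Both have type E_7, hence right-equivalent.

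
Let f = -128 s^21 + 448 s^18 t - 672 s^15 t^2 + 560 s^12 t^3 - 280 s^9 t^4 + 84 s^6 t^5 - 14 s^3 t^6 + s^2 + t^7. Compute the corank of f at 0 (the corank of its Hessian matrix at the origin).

Hessian at 0 has rank 1.

1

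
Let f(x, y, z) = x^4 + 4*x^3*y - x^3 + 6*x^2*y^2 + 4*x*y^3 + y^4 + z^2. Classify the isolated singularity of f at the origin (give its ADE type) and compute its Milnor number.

The Hessian of f at 0 has rank 1. Corank 2; j^3 = -x^3 is a perfect cube, so E-series; the 4-jet and mu = 6 give E_6.

Type E6, Milnor number mu = 6.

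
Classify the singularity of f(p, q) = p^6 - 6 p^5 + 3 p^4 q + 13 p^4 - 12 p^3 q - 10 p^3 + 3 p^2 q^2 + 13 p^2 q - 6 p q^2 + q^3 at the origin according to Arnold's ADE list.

D_4

The Hessian of f at 0 has rank 0. Corank 2; j^3 = -(2*p - q)*(5*p^2 - 4*p*q + q^2) splits into three distinct lines over C (the quadratic factor has nonzero discriminant), so D_4.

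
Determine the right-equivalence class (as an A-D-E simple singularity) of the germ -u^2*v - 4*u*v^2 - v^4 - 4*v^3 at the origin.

The Hessian of f at 0 has rank 0. Corank 2; j^3 = -v*(u + 2*v)^2 has shape L^2 M (L != M), so D-series; mu = 5 gives D_5.

D_5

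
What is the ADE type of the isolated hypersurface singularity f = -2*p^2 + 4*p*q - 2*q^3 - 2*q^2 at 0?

A_{2}

The Hessian of f at 0 has rank 1. Corank 1: A-series; mu = 2 gives A_2.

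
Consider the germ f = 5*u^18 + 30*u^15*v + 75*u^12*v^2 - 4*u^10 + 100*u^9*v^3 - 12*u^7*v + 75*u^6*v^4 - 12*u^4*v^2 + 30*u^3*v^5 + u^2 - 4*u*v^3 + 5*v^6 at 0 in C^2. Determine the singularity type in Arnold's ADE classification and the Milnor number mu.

Type A_5, Milnor number mu = 5.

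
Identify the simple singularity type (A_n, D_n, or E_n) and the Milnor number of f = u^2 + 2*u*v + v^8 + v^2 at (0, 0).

Type A_{7}, Milnor number mu = 7.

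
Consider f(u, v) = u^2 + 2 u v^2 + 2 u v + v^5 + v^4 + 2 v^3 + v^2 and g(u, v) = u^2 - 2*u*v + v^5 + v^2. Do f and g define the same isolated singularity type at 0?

The Hessian of f at 0 has rank 1. Corank 1: A-series; mu = 4 gives A_4. The Hessian of g at 0 has rank 1. Corank 1: A-series; mu = 4 gives A_4. Both have type A_4, hence right-equivalent.

Yes.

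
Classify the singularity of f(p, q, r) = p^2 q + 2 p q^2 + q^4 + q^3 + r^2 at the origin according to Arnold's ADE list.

D_5

The Hessian of f at 0 has rank 1. Corank 2; j^3 = q*(p + q)^2 has shape L^2 M (L != M), so D-series; mu = 5 gives D_5.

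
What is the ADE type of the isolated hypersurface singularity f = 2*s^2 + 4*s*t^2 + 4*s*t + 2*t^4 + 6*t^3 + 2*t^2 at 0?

The Hessian of f at 0 has rank 1. Corank 1: A-series; mu = 2 gives A_2.

A_{2}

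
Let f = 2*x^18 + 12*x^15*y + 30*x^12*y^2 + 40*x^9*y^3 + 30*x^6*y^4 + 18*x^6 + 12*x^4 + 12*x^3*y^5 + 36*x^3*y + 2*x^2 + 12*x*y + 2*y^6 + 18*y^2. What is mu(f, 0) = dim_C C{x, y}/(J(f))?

5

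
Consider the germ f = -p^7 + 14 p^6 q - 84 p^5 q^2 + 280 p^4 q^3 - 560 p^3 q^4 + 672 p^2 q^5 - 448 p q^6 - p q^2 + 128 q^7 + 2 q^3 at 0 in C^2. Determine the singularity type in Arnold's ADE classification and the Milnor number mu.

Type D8, Milnor number mu = 8.

The Hessian of f at 0 is [[0, 0], [0, 0]] with rank 0, so corank 2. A Groebner basis of the Jacobian ideal J(f) in C{p,q} is {p^6 + q^2/7, q^3, p*q - 2*q^2}; counting standard monomials gives mu = 8. Corank 2; j^3 = -q^2*(p - 2*q) has shape L^2 M (L != M), so D-series; mu = 8 gives D_8.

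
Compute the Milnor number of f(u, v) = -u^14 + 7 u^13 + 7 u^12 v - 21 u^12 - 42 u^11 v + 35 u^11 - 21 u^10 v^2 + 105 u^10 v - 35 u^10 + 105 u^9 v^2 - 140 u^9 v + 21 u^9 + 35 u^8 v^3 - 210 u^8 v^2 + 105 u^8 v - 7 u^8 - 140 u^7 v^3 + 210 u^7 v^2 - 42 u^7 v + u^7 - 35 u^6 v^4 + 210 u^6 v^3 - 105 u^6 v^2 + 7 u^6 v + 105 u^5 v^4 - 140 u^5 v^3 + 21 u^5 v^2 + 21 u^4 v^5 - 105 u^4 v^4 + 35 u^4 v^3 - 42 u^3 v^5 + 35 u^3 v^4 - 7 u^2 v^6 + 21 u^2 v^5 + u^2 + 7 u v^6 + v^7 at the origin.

The Hessian of f at 0 has rank 1. Corank 1: A-series; mu = 6 gives A_6.

6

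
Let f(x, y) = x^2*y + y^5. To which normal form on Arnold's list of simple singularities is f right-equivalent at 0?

D6

The Hessian of f at 0 has rank 0. Corank 2; j^3 = x^2*y has shape L^2 M (L != M), so D-series; mu = 6 gives D_6.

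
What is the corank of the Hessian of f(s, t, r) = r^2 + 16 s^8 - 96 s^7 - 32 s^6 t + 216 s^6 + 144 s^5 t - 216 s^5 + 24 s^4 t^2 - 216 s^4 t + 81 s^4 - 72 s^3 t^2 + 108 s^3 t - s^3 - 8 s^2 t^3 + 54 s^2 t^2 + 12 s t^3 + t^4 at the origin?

2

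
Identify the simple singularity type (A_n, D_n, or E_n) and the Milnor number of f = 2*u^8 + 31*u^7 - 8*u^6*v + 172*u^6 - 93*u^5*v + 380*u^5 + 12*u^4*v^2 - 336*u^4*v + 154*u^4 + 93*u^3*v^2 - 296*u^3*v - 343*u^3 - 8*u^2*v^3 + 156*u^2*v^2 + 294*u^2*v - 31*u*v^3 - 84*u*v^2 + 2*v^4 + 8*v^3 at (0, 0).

The Hessian of f at 0 has rank 0. Corank 2; j^3 = -(7*u - 2*v)^3 is a perfect cube, so E-series; the 4-jet and mu = 7 give E_7.

Type E7, Milnor number mu = 7.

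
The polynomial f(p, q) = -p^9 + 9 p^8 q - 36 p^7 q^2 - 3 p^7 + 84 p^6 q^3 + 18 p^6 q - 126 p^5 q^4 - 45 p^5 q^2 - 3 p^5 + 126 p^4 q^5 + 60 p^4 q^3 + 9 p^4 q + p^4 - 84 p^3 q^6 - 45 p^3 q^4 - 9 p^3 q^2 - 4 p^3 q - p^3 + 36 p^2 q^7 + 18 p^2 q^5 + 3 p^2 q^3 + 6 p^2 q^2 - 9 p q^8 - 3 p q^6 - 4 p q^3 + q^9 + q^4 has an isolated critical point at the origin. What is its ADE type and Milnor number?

Type E6, Milnor number mu = 6.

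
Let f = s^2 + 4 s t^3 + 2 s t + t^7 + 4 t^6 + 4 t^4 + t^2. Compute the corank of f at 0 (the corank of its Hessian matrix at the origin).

Hessian at 0 has rank 1.

1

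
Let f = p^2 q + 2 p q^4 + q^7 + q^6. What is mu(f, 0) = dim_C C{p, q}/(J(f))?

7

The Hessian of f at 0 is [[0, 0], [0, 0]] with rank 0, so corank 2. A Groebner basis of the Jacobian ideal J(f) in C{p,q} is {p*q + q^4, p^3, p^2*q, -p^2/6 + p*q^2}; counting standard monomials gives mu = 7. Corank 2; j^3 = p^2*q has shape L^2 M (L != M), so D-series; mu = 7 gives D_7.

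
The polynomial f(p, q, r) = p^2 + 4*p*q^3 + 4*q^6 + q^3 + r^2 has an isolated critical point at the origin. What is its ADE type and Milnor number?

Type A2, Milnor number mu = 2.

The Hessian of f at 0 has rank 2. Corank 1: A-series; mu = 2 gives A_2.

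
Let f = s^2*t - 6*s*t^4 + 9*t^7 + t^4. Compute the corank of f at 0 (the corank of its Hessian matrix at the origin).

Hessian at 0 has rank 0.

2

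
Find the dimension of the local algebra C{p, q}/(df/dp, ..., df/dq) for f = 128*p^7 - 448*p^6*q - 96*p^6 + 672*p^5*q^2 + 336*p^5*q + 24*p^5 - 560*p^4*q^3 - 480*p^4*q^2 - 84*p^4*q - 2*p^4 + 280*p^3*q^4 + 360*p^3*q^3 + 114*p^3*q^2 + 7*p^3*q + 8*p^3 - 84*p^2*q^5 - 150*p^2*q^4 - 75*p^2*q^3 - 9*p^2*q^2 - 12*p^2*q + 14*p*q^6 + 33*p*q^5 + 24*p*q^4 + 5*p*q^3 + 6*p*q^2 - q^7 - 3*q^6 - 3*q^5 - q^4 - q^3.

7

The Hessian of f at 0 has rank 0. Corank 2; j^3 = (2*p - q)^3 is a perfect cube, so E-series; the 4-jet and mu = 7 give E_7.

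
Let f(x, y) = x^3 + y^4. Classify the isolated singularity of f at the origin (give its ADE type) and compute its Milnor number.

Type E_6, Milnor number mu = 6.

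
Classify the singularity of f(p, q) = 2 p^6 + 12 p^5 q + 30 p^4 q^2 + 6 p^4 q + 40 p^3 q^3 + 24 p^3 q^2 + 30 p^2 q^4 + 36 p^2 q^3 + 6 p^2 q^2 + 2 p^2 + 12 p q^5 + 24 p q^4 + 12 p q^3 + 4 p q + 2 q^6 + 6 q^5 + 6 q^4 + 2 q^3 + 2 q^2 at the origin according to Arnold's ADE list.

A2

The Hessian of f at 0 has rank 1. Corank 1: A-series; mu = 2 gives A_2.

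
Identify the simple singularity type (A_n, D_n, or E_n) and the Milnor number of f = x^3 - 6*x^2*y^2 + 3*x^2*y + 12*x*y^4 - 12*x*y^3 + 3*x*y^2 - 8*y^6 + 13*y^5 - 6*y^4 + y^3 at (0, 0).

Type E8, Milnor number mu = 8.

The Hessian of f at 0 has rank 0. Corank 2; j^3 = (x + y)^3 is a perfect cube, so E-series; the 5-jet and mu = 8 give E_8.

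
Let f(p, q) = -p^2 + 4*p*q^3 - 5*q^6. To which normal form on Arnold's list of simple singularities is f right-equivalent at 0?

The Hessian of f at 0 has rank 1. Corank 1: A-series; mu = 5 gives A_5.

A_5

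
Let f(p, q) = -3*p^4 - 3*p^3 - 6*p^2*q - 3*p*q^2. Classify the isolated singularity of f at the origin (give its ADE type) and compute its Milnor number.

The Hessian of f at 0 has rank 0. Corank 2; j^3 = -3*p*(p + q)^2 has shape L^2 M (L != M), so D-series; mu = 5 gives D_5.

Type D_{5}, Milnor number mu = 5.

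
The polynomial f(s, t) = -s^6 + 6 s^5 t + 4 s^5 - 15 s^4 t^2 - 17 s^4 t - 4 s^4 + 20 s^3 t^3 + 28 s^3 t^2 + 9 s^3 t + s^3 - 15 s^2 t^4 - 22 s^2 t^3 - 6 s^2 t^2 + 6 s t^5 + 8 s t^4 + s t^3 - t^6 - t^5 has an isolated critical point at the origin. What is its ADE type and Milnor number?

Type E7, Milnor number mu = 7.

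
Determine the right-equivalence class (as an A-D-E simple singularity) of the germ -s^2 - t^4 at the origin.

A_3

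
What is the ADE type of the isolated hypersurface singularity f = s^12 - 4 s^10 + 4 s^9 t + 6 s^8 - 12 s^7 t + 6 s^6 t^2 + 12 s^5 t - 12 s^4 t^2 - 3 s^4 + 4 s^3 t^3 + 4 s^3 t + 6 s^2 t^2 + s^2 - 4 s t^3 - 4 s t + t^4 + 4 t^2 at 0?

A_{3}

The Hessian of f at 0 has rank 1. Corank 1: A-series; mu = 3 gives A_3.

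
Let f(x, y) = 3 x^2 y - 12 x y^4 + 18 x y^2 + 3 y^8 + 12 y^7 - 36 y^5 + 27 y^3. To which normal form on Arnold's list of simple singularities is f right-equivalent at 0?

D_{9}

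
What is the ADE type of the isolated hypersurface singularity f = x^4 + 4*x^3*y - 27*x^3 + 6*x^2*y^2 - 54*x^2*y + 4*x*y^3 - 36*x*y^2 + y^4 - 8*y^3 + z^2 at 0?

The Hessian of f at 0 has rank 1. Corank 2; j^3 = -(3*x + 2*y)^3 is a perfect cube, so E-series; the 4-jet and mu = 6 give E_6.

E_6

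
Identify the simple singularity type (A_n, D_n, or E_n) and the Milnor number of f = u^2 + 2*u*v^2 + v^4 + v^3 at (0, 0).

The Hessian of f at 0 is [[2, 0], [0, 0]] with rank 1, so corank 1. A Groebner basis of the Jacobian ideal J(f) in C{u,v} is {v^2, u}; counting standard monomials gives mu = 2. Corank 1: A-series; mu = 2 gives A_2.

Type A_2, Milnor number mu = 2.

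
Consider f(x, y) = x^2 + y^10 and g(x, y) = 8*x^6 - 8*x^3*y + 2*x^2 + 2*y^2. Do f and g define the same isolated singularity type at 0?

No.

The Hessian of f at 0 has rank 1. Corank 1: A-series; mu = 9 gives A_9. The Hessian of g at 0 has rank 2. Corank 0: nondegenerate Morse point, so A_1. f is A_9 but g is A_1, hence not right-equivalent.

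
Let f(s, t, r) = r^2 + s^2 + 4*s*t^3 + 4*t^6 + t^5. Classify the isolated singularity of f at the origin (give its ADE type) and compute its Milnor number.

Type A_4, Milnor number mu = 4.

The Hessian of f at 0 has rank 2. Corank 1: A-series; mu = 4 gives A_4.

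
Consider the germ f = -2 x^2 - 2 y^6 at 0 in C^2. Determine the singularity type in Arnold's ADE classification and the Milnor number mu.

The Hessian of f at 0 is [[-4, 0], [0, 0]] with rank 1, so corank 1. A Groebner basis of the Jacobian ideal J(f) in C{x,y} is {y^5, x}; counting standard monomials gives mu = 5. Corank 1: A-series; mu = 5 gives A_5.

Type A5, Milnor number mu = 5.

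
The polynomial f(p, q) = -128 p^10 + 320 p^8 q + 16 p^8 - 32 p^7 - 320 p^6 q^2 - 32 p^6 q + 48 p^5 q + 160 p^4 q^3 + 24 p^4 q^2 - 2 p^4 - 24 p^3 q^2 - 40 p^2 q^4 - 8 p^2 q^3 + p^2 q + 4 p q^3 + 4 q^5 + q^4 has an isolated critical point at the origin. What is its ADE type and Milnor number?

The Hessian of f at 0 is [[0, 0], [0, 0]] with rank 0, so corank 2. A Groebner basis of the Jacobian ideal J(f) in C{p,q} is {p*q^2, p*q/2 + q^3, p^2 - 2*p*q}; counting standard monomials gives mu = 5. Corank 2; j^3 = p^2*q has shape L^2 M (L != M), so D-series; mu = 5 gives D_5.

Type D_{5}, Milnor number mu = 5.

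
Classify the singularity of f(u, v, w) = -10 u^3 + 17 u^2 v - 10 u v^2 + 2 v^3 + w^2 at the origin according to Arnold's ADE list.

The Hessian of f at 0 is [[0, 0, 0], [0, 0, 0], [0, 0, 2]] with rank 1, so corank 2. A Groebner basis of the Jacobian ideal J(f) in C{u,v,w} is {v^3, u^2 - 2*v^2/11, u*v - 5*v^2/11, w}; counting standard monomials gives mu = 4. Corank 2; j^3 = -(2*u - v)*(5*u^2 - 6*u*v + 2*v^2) splits into three distinct lines over C (the quadratic factor has nonzero discriminant), so D_4.

D_{4}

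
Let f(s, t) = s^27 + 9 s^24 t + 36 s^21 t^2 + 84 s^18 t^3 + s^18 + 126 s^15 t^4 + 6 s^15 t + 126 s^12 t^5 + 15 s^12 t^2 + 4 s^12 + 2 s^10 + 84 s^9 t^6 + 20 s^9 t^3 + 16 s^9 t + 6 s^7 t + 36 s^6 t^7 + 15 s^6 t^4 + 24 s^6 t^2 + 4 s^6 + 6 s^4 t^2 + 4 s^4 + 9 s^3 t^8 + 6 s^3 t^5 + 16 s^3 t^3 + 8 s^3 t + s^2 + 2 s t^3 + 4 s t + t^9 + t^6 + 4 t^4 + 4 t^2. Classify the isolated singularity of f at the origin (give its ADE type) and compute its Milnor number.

The Hessian of f at 0 has rank 1. Corank 1: A-series; mu = 8 gives A_8.

Type A_{8}, Milnor number mu = 8.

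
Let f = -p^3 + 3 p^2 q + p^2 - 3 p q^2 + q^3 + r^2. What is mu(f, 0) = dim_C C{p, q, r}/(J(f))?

The Hessian of f at 0 has rank 2. Corank 1: A-series; mu = 2 gives A_2.

2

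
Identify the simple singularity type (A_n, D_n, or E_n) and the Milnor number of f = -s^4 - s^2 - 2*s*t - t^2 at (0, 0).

Type A3, Milnor number mu = 3.

The Hessian of f at 0 is [[-2, -2], [-2, -2]] with rank 1, so corank 1. A Groebner basis of the Jacobian ideal J(f) in C{s,t} is {t^3, s + t}; counting standard monomials gives mu = 3. Corank 1: A-series; mu = 3 gives A_3.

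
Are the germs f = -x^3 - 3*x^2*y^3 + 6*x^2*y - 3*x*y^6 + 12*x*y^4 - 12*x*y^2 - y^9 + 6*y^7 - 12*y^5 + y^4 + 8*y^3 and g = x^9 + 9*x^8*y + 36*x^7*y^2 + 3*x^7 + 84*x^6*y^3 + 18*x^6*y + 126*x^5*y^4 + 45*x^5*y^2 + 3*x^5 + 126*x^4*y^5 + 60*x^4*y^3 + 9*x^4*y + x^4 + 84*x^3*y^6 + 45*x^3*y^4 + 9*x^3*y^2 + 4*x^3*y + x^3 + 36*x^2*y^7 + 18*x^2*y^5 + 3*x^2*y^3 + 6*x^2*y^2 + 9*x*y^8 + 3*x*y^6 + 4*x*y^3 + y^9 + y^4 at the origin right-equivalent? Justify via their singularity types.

Yes.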